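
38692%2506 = 1102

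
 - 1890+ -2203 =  - 4093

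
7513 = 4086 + 3427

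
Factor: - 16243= - 37^1 * 439^1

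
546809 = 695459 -148650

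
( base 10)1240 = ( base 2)10011011000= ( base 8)2330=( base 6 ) 5424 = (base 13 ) 745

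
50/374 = 25/187 = 0.13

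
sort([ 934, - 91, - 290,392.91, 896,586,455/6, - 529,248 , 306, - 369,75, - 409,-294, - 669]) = [ - 669, - 529,  -  409 , - 369, - 294, - 290, - 91,75,455/6, 248,306, 392.91,586,896,934 ]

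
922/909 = 922/909 = 1.01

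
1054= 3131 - 2077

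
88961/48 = 1853 + 17/48=1853.35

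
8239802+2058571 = 10298373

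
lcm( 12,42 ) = 84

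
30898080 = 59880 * 516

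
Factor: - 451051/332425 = -5^( - 2)*13297^( - 1)*451051^1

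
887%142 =35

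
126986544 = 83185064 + 43801480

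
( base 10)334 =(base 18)10a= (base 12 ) 23a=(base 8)516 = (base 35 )9j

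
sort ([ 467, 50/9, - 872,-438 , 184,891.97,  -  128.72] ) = [- 872,-438,-128.72,  50/9,184,467, 891.97] 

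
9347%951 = 788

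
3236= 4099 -863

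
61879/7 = 8839 + 6/7 = 8839.86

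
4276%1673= 930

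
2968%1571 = 1397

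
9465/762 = 3155/254 = 12.42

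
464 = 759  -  295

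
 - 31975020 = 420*(  -  76131) 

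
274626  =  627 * 438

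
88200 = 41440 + 46760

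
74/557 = 74/557 = 0.13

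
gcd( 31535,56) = 7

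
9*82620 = 743580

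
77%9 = 5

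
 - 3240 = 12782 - 16022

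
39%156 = 39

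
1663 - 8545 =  - 6882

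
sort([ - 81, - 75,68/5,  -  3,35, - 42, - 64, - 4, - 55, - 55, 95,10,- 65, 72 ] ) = [ - 81, - 75, - 65, - 64 , - 55, - 55, - 42 , - 4, -3 , 10,68/5,35, 72, 95]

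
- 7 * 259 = - 1813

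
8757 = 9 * 973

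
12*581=6972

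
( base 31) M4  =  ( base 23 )16J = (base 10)686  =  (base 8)1256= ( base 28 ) OE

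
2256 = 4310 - 2054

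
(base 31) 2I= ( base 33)2E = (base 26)32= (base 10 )80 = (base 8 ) 120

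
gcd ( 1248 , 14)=2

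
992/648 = 1  +  43/81 = 1.53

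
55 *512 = 28160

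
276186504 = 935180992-658994488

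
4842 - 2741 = 2101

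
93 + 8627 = 8720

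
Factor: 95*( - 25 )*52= - 123500 =- 2^2 * 5^3*13^1*19^1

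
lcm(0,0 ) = 0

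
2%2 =0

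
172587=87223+85364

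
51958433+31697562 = 83655995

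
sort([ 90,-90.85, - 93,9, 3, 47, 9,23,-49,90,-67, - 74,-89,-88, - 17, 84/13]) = [ - 93,  -  90.85,-89,  -  88, -74, - 67,-49, - 17,3, 84/13,9, 9, 23, 47, 90,90]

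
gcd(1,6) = 1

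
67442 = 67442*1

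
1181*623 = 735763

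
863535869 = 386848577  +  476687292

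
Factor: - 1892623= - 419^1*4517^1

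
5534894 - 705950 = 4828944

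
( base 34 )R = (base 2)11011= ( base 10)27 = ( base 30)r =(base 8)33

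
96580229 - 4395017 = 92185212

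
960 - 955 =5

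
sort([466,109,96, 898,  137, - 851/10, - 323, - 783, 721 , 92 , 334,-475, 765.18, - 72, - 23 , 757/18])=[ - 783, - 475, - 323, - 851/10, - 72, - 23, 757/18,92,96,  109, 137,334,466, 721,  765.18,898 ] 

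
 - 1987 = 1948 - 3935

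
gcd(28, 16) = 4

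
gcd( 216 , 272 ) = 8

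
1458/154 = 9 + 36/77 = 9.47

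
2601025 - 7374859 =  - 4773834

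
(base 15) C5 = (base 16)B9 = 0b10111001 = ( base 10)185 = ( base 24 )7h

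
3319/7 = 3319/7 = 474.14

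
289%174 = 115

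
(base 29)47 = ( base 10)123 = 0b1111011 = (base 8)173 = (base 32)3R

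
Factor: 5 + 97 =102 = 2^1*3^1 * 17^1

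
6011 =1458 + 4553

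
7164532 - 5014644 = 2149888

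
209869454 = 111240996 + 98628458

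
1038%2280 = 1038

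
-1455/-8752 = 1455/8752 = 0.17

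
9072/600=378/25 =15.12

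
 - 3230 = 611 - 3841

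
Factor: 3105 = 3^3*5^1*23^1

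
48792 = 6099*8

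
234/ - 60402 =-39/10067 = - 0.00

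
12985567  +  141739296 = 154724863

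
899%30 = 29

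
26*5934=154284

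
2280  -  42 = 2238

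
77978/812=96 + 13/406 = 96.03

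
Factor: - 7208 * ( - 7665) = 55249320=2^3 *3^1*5^1* 7^1*17^1*53^1*73^1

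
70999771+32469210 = 103468981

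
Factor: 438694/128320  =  547/160 = 2^( -5)*5^ (  -  1)*547^1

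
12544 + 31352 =43896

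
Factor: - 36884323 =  - 7^1*331^1*15919^1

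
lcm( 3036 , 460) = 15180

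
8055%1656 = 1431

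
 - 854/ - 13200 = 427/6600 = 0.06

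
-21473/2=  - 21473/2=-10736.50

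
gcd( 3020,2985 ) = 5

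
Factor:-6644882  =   - 2^1*3322441^1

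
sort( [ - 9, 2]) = [ - 9 , 2]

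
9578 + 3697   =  13275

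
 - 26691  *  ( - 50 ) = 1334550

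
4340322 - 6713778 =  - 2373456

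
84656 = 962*88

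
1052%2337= 1052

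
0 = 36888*0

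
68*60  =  4080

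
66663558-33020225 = 33643333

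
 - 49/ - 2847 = 49/2847 = 0.02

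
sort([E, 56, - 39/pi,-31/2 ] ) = [ - 31/2, -39/pi, E,56] 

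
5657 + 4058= 9715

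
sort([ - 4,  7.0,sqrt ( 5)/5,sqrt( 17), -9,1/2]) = [ - 9, - 4 , sqrt ( 5)/5,1/2, sqrt( 17),  7.0 ]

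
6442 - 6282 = 160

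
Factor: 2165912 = 2^3*7^1*38677^1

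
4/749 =4/749 = 0.01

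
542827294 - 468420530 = 74406764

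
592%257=78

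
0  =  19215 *0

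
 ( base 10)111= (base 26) 47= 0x6F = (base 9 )133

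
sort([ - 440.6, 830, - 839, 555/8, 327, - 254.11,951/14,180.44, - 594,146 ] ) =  [ - 839, - 594, - 440.6, - 254.11,951/14,555/8,146,180.44,  327,830]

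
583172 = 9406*62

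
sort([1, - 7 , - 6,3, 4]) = [ - 7, - 6,1, 3  ,  4]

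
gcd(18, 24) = 6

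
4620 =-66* ( - 70 )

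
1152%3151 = 1152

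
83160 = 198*420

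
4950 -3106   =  1844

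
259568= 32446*8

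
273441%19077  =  6363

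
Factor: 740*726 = 537240=2^3*3^1 *5^1*11^2*37^1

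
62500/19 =3289 + 9/19 = 3289.47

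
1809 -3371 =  - 1562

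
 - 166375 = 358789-525164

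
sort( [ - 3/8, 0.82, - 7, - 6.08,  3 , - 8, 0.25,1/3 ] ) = [- 8,-7, -6.08,-3/8,0.25, 1/3,0.82, 3 ]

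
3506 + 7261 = 10767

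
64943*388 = 25197884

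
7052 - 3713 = 3339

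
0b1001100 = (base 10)76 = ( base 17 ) 48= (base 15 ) 51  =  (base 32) 2c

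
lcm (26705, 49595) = 347165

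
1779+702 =2481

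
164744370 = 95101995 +69642375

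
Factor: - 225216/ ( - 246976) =207/227 = 3^2 *23^1 * 227^( - 1)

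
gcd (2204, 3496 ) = 76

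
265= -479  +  744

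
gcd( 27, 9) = 9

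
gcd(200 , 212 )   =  4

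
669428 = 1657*404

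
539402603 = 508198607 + 31203996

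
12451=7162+5289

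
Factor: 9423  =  3^3*349^1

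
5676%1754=414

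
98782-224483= - 125701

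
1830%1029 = 801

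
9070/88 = 103 + 3/44 = 103.07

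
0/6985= 0=0.00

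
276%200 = 76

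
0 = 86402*0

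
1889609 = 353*5353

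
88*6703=589864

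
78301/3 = 26100+1/3 = 26100.33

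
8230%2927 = 2376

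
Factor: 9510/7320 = 2^( - 2)*61^( - 1)*317^1 = 317/244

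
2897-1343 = 1554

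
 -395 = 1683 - 2078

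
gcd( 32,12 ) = 4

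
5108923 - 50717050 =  - 45608127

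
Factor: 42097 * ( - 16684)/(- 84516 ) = 3^(-1)*11^1 * 43^2*89^1*97^1*7043^ ( - 1) = 175586587/21129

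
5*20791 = 103955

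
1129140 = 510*2214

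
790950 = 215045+575905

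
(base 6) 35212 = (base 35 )448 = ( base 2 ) 1001110111000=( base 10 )5048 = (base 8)11670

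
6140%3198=2942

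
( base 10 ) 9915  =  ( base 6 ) 113523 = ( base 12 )58A3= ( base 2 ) 10011010111011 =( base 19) 188G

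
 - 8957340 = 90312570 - 99269910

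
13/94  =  13/94 =0.14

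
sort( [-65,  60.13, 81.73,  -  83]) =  [ - 83,  -  65, 60.13,81.73 ] 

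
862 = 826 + 36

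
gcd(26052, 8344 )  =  4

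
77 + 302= 379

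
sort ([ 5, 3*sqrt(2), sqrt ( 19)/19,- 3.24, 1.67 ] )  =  [ - 3.24, sqrt (19)/19, 1.67,  3*sqrt(2 ), 5]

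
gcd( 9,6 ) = 3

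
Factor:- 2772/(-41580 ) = 1/15 =3^(-1)*5^( - 1)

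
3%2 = 1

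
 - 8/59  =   - 1 + 51/59 = -0.14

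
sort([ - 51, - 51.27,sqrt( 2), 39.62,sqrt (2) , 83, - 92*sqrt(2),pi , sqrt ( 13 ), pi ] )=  [ - 92*sqrt(2), - 51.27, -51,sqrt(2),sqrt(2),pi, pi,sqrt( 13), 39.62 , 83]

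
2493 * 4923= 12273039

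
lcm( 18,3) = 18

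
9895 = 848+9047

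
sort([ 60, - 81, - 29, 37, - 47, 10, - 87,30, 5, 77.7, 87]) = [ - 87,-81, - 47, - 29, 5, 10, 30, 37,60, 77.7, 87]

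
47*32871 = 1544937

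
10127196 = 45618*222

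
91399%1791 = 58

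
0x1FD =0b111111101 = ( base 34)ex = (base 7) 1325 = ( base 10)509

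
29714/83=358 = 358.00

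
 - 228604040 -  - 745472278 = 516868238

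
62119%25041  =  12037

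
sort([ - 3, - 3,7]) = [ - 3,-3, 7]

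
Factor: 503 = 503^1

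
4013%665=23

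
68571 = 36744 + 31827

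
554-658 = -104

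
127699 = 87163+40536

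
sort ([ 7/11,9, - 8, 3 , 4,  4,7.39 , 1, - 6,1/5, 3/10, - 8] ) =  [ - 8 , - 8, - 6, 1/5,3/10, 7/11,1 , 3 , 4 , 4, 7.39,9] 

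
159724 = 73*2188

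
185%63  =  59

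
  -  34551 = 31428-65979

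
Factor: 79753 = 173^1*461^1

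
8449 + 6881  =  15330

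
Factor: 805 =5^1*7^1* 23^1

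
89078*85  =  7571630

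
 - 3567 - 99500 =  - 103067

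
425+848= 1273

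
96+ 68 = 164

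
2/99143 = 2/99143 =0.00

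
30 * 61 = 1830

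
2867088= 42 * 68264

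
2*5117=10234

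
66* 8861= 584826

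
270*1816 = 490320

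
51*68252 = 3480852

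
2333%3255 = 2333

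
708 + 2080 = 2788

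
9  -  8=1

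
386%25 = 11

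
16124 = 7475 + 8649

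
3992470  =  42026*95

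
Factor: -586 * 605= - 2^1*5^1*11^2 * 293^1 = -354530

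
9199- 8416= 783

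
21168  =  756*28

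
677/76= 8 + 69/76 = 8.91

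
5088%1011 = 33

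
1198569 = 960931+237638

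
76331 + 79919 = 156250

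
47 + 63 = 110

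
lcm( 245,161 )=5635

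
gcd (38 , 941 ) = 1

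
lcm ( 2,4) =4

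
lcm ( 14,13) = 182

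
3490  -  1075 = 2415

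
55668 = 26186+29482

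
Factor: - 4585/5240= -2^ (-3)*7^1  =  - 7/8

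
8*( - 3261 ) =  - 26088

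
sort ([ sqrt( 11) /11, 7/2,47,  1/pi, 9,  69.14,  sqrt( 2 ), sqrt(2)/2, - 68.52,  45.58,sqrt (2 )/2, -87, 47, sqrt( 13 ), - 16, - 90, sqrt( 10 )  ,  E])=[-90,  -  87, - 68.52,  -  16,sqrt ( 11 ) /11, 1/pi, sqrt( 2 ) /2  ,  sqrt( 2 ) /2, sqrt( 2 ), E  ,  sqrt(10), 7/2, sqrt( 13),  9, 45.58, 47, 47, 69.14 ]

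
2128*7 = 14896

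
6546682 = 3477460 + 3069222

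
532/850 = 266/425 = 0.63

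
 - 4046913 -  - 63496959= 59450046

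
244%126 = 118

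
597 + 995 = 1592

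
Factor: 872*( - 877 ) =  - 764744 = - 2^3*109^1*877^1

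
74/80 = 37/40=0.93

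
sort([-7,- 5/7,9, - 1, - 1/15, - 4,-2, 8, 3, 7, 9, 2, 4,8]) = [ - 7  , - 4, - 2,  -  1 , - 5/7, - 1/15, 2, 3, 4,7,  8,8,9, 9 ] 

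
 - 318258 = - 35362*9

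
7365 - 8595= - 1230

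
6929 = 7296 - 367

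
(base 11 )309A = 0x1006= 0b1000000000110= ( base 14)16d0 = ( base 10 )4102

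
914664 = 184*4971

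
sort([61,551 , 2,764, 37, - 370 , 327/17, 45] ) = [ - 370, 2,327/17,37,45 , 61, 551, 764]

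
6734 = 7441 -707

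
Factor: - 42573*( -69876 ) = 2^2*3^4*23^1*617^1* 647^1 =2974830948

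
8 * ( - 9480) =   -  75840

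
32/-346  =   -1+ 157/173 =-0.09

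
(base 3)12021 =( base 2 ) 10001110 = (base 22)6a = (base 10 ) 142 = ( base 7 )262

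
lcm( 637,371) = 33761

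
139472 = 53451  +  86021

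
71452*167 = 11932484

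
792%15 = 12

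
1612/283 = 1612/283 = 5.70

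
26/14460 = 13/7230 = 0.00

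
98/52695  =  98/52695 = 0.00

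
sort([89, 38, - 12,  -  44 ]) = [ - 44, - 12, 38, 89 ]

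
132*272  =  35904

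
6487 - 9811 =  - 3324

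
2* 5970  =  11940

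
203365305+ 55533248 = 258898553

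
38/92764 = 19/46382 = 0.00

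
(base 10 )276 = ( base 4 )10110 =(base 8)424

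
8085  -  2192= 5893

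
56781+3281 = 60062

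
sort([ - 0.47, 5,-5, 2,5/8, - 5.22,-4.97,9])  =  [ - 5.22, - 5,-4.97, - 0.47, 5/8,2,5, 9 ]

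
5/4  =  5/4  =  1.25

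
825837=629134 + 196703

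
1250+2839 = 4089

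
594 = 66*9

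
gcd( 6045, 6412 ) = 1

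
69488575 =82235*845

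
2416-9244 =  - 6828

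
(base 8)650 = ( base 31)DL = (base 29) ei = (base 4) 12220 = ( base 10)424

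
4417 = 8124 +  - 3707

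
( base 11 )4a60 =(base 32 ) 6e8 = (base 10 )6600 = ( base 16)19c8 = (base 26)9JM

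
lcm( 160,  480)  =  480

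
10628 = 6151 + 4477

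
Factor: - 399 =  - 3^1  *  7^1*19^1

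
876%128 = 108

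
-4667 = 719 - 5386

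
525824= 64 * 8216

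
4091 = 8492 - 4401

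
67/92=67/92 = 0.73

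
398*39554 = 15742492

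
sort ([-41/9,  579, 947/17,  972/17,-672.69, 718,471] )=[- 672.69, - 41/9, 947/17,972/17, 471, 579,718] 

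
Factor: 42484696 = 2^3*71^1*74797^1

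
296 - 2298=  - 2002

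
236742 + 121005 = 357747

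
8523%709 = 15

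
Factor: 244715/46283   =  5^1*17^1 * 31^( - 1 )*1493^(-1 )*2879^1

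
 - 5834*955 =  - 5571470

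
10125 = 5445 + 4680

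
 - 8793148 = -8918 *986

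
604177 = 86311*7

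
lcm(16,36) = 144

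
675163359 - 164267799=510895560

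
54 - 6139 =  - 6085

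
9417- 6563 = 2854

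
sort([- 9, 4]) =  [-9 , 4]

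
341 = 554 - 213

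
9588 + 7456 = 17044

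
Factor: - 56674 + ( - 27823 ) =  - 7^1*  12071^1 = -84497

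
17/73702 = 17/73702 = 0.00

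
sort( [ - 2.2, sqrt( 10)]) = [  -  2.2,  sqrt( 10)] 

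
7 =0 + 7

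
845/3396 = 845/3396   =  0.25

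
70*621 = 43470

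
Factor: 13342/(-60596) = -2^( - 1 )*7^1* 953^1*15149^( -1 ) =-6671/30298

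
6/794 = 3/397=0.01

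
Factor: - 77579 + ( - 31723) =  - 2^1*3^1*18217^1 = -109302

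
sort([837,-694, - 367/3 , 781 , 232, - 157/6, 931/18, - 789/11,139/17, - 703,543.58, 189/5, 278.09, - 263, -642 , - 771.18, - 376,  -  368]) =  [ - 771.18,-703, -694, - 642,-376, - 368, - 263, - 367/3,- 789/11, - 157/6,139/17, 189/5, 931/18,232, 278.09, 543.58, 781,  837]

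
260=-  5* ( - 52)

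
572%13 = 0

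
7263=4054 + 3209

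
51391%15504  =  4879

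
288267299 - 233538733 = 54728566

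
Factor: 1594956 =2^2*3^1*11^1  *  43^1*281^1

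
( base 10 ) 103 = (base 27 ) 3M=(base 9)124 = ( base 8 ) 147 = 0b1100111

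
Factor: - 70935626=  - 2^1*19^1*31^1*  60217^1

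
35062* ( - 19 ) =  - 666178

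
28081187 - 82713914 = -54632727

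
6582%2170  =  72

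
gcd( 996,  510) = 6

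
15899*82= 1303718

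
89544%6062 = 4676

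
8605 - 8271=334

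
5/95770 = 1/19154= 0.00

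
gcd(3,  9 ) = 3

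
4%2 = 0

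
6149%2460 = 1229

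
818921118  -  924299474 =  - 105378356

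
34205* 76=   2599580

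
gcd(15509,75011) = 1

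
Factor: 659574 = 2^1*3^2*36643^1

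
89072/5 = 89072/5 =17814.40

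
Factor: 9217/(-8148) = - 2^( - 2)*3^( - 1)*7^ ( - 1 )*13^1*97^( - 1)*709^1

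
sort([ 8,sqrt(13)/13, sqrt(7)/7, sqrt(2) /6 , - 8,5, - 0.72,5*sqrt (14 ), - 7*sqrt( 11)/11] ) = [ - 8,-7 *sqrt( 11 ) /11, -0.72, sqrt (2)/6, sqrt(13)/13,sqrt(7 ) /7,5, 8,5* sqrt( 14 ) ]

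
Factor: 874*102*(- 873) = - 77826204 = -2^2*3^3*17^1*19^1*23^1*97^1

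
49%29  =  20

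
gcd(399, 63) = 21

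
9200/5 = 1840 = 1840.00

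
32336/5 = 6467  +  1/5 = 6467.20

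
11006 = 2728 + 8278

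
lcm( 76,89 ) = 6764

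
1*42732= 42732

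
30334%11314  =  7706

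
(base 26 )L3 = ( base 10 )549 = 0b1000100101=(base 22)12l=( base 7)1413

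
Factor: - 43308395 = -5^1*13^1 *31^1 * 21493^1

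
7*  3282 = 22974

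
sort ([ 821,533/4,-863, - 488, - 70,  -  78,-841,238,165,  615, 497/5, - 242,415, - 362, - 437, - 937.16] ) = [ - 937.16, -863,  -  841,-488,-437,-362,- 242,-78, -70, 497/5,  533/4,165,238,415,615,821]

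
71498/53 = 71498/53 = 1349.02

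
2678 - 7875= - 5197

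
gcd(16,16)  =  16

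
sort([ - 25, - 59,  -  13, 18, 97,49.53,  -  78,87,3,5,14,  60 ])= [ - 78 ,  -  59, - 25 ,-13, 3, 5, 14 , 18 , 49.53,  60,87 , 97]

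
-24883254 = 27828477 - 52711731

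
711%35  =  11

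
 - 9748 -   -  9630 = - 118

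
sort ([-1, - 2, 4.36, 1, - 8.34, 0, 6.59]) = [-8.34, - 2, - 1, 0,1,4.36,6.59]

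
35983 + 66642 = 102625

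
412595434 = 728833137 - 316237703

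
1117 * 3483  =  3890511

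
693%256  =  181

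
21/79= 21/79  =  0.27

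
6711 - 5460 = 1251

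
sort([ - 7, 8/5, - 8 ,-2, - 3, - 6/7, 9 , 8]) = [ - 8, - 7, -3, - 2 , - 6/7, 8/5, 8,  9]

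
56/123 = 56/123 = 0.46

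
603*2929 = 1766187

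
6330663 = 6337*999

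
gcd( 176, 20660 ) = 4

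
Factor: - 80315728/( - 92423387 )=2^4* 7^( - 1) * 271^1 * 1831^ ( - 1)*7211^(- 1 )*18523^1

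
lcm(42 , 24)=168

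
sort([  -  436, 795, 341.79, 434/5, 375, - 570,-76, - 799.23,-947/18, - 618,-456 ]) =[ - 799.23, -618,  -  570, - 456, - 436,-76,-947/18,434/5,341.79,375, 795 ] 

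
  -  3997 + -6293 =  - 10290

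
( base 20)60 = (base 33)3L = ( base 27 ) 4C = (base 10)120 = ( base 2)1111000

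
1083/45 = 24 + 1/15=24.07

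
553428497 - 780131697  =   - 226703200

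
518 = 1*518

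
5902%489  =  34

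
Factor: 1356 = 2^2* 3^1*113^1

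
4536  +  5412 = 9948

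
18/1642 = 9/821= 0.01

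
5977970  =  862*6935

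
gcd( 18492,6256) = 92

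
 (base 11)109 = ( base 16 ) 82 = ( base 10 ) 130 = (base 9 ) 154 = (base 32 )42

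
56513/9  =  56513/9= 6279.22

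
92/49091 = 92/49091 = 0.00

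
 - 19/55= - 1 +36/55 = - 0.35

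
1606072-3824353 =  - 2218281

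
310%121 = 68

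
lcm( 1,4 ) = 4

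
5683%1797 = 292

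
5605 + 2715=8320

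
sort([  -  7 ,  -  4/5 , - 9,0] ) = [ - 9,  -  7, - 4/5, 0] 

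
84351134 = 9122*9247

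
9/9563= 9/9563 = 0.00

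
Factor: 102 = 2^1*3^1*17^1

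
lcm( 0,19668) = 0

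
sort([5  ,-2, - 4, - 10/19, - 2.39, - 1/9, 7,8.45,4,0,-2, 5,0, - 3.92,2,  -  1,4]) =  [ - 4, - 3.92, - 2.39, - 2, - 2, - 1, - 10/19, - 1/9,0,0,2, 4,4,5,  5, 7,8.45 ]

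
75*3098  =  232350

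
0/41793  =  0= 0.00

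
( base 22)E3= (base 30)AB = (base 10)311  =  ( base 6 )1235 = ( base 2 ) 100110111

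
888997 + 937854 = 1826851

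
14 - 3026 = -3012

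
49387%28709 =20678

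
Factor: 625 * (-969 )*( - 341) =206518125 = 3^1*5^4 * 11^1 *17^1*19^1 * 31^1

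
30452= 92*331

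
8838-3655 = 5183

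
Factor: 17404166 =2^1*13^1*669391^1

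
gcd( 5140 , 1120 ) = 20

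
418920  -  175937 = 242983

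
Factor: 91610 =2^1* 5^1*9161^1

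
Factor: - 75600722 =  - 2^1 * 47^1*101^1 * 7963^1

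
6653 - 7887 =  - 1234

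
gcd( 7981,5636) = 1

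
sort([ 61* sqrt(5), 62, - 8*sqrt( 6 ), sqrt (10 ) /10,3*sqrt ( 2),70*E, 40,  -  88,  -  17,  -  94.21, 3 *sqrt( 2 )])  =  [ - 94.21, -88,-8 * sqrt( 6 ), - 17,sqrt( 10) /10, 3*sqrt( 2), 3*sqrt( 2 ), 40 , 62,61*sqrt( 5),  70*E]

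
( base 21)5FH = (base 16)9E9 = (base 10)2537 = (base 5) 40122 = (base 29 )30e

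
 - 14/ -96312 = 7/48156 = 0.00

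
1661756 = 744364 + 917392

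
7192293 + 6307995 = 13500288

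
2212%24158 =2212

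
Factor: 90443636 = 2^2 * 23^1*983083^1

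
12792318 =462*27689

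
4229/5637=4229/5637 = 0.75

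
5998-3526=2472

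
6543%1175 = 668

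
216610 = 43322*5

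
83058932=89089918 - 6030986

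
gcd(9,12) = 3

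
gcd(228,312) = 12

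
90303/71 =90303/71 = 1271.87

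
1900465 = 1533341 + 367124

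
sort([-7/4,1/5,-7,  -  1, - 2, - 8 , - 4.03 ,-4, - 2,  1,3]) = [ - 8,-7, - 4.03,- 4, - 2, - 2, - 7/4, - 1,1/5,  1, 3] 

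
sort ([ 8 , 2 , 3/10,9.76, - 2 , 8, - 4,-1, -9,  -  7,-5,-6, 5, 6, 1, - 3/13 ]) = [-9, -7,-6,-5, - 4, - 2, - 1,-3/13,  3/10,  1, 2, 5,  6 , 8,8, 9.76 ] 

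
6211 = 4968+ 1243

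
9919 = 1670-  -  8249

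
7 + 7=14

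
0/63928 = 0 = 0.00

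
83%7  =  6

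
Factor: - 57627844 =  - 2^2*14406961^1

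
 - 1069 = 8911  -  9980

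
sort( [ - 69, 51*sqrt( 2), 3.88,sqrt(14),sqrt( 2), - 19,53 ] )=[ - 69, - 19,sqrt( 2)  ,  sqrt(14 ), 3.88, 53, 51 * sqrt (2)]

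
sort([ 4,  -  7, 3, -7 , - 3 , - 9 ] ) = [  -  9, - 7, - 7,-3 , 3,  4]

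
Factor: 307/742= 2^ (-1) * 7^ ( - 1)*53^( - 1 )*307^1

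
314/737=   314/737 = 0.43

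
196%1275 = 196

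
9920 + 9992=19912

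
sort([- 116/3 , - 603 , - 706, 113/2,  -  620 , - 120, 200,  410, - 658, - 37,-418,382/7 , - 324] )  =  [ - 706,  -  658, - 620 , - 603, - 418, - 324,-120, - 116/3,-37 , 382/7,113/2,200,410] 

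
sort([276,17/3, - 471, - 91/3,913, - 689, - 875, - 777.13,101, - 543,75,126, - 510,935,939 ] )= [ -875, - 777.13, - 689 , - 543, - 510 , - 471, - 91/3, 17/3,75,101,  126,276, 913, 935, 939 ]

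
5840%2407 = 1026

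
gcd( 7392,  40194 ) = 462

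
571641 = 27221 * 21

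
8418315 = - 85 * ( - 99039)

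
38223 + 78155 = 116378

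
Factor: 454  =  2^1 * 227^1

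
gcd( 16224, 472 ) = 8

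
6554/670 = 9 + 262/335 = 9.78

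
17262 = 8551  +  8711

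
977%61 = 1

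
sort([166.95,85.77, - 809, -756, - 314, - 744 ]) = [  -  809,  -  756, -744, - 314,85.77,166.95] 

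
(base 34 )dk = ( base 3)122010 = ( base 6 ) 2050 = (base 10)462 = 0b111001110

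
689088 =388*1776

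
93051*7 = 651357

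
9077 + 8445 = 17522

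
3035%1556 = 1479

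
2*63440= 126880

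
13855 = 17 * 815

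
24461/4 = 6115 + 1/4 =6115.25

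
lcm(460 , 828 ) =4140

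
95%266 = 95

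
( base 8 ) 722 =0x1D2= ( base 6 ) 2054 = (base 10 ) 466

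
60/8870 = 6/887  =  0.01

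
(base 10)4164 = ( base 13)1B84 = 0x1044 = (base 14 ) 1736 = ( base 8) 10104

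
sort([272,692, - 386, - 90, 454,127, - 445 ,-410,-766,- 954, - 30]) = [ -954, - 766 , - 445,- 410, - 386, - 90,  -  30, 127,  272,454,692] 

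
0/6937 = 0 = 0.00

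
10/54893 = 10/54893= 0.00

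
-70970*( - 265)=18807050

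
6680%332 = 40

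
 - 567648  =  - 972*584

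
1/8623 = 1/8623  =  0.00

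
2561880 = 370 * 6924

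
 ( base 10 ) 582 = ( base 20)192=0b1001000110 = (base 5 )4312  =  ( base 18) 1e6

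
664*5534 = 3674576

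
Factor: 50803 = 101^1 * 503^1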